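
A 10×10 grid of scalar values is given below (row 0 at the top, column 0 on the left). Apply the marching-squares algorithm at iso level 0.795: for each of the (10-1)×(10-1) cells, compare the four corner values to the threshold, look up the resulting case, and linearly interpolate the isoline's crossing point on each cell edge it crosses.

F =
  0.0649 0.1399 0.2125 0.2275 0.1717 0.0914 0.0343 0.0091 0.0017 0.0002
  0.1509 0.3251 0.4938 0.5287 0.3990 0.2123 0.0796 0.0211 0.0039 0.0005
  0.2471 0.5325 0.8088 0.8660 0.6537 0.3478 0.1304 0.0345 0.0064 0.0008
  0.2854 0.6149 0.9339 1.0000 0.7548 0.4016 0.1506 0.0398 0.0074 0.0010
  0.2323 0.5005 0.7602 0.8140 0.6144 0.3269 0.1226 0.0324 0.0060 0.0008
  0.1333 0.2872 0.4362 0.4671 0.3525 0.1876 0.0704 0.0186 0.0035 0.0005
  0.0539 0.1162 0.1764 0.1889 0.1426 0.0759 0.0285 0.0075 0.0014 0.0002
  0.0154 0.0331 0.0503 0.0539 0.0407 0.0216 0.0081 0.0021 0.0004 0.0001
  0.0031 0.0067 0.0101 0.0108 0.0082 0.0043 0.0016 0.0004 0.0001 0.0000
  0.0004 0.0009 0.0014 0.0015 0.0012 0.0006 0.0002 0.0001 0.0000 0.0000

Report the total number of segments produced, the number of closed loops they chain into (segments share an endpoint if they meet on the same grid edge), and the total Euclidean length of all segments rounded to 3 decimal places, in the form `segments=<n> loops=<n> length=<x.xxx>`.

segments=10 loops=1 length=6.965

cell (1,1): code 0100 → (1.956,2.000)–(2.000,1.950)
cell (1,2): code 1100 → (1.790,3.000)–(1.956,2.000)
cell (1,3): code 1000 → (2.000,3.334)–(1.790,3.000)
cell (2,1): code 0110 → (2.000,1.950)–(3.000,1.565)
cell (2,3): code 1001 → (3.000,3.836)–(2.000,3.334)
cell (3,1): code 0010 → (3.000,1.565)–(3.800,2.000)
cell (3,2): code 0111 → (3.800,2.000)–(4.000,2.647)
cell (3,3): code 1001 → (4.000,3.095)–(3.000,3.836)
cell (4,2): code 0010 → (4.000,2.647)–(4.055,3.000)
cell (4,3): code 0001 → (4.055,3.000)–(4.000,3.095)
total: 10 segments, chained into 1 closed loop(s), length Σ = 6.965296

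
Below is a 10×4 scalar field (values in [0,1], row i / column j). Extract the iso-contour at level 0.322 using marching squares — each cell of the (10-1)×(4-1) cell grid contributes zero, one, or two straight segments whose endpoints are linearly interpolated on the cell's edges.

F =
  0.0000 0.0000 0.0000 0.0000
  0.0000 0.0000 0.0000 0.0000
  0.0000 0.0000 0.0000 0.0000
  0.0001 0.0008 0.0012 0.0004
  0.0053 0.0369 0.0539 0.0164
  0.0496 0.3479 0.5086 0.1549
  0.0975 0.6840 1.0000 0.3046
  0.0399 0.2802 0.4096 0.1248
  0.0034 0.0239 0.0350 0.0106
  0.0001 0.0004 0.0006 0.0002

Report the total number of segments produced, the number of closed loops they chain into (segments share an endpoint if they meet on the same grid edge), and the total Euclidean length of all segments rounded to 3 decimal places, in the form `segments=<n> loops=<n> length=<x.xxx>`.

cell (4,0): code 0100 → (4.917,1.000)–(5.000,0.913)
cell (4,1): code 1100 → (4.590,2.000)–(4.917,1.000)
cell (4,2): code 1000 → (5.000,2.528)–(4.590,2.000)
cell (5,0): code 0110 → (5.000,0.913)–(6.000,0.383)
cell (5,2): code 1001 → (6.000,2.975)–(5.000,2.528)
cell (6,0): code 0010 → (6.000,0.383)–(6.896,1.000)
cell (6,1): code 0111 → (6.896,1.000)–(7.000,1.323)
cell (6,2): code 1001 → (7.000,2.308)–(6.000,2.975)
cell (7,1): code 0010 → (7.000,1.323)–(7.234,2.000)
cell (7,2): code 0001 → (7.234,2.000)–(7.000,2.308)
total: 10 segments, chained into 1 closed loop(s), length Σ = 7.800797

segments=10 loops=1 length=7.801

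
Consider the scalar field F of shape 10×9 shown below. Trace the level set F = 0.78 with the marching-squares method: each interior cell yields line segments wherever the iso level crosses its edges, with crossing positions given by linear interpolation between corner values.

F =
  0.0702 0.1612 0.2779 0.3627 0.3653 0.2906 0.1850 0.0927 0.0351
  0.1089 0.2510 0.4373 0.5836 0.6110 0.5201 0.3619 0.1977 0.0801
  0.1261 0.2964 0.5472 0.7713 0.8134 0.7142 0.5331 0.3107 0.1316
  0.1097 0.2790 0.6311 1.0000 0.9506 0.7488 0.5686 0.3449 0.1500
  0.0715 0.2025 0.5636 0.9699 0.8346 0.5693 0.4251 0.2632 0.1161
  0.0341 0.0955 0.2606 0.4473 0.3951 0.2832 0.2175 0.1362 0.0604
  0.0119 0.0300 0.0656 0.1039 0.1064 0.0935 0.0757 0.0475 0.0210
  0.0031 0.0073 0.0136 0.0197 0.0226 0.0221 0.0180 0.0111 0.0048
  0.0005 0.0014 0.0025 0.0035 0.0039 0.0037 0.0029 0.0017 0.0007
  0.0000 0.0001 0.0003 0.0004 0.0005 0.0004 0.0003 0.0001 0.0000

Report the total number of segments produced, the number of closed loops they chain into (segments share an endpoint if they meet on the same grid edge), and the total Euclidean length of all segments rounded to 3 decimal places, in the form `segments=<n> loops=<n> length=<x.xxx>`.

cell (1,3): code 0100 → (1.835,4.000)–(2.000,3.207)
cell (1,4): code 1000 → (2.000,4.337)–(1.835,4.000)
cell (2,2): code 0100 → (2.038,3.000)–(3.000,2.404)
cell (2,3): code 1110 → (2.000,3.207)–(2.038,3.000)
cell (2,4): code 1001 → (3.000,4.845)–(2.000,4.337)
cell (3,2): code 0110 → (3.000,2.404)–(4.000,2.533)
cell (3,4): code 1001 → (4.000,4.206)–(3.000,4.845)
cell (4,2): code 0010 → (4.000,2.533)–(4.363,3.000)
cell (4,3): code 0011 → (4.363,3.000)–(4.124,4.000)
cell (4,4): code 0001 → (4.124,4.000)–(4.000,4.206)
total: 10 segments, chained into 1 closed loop(s), length Σ = 7.705126

segments=10 loops=1 length=7.705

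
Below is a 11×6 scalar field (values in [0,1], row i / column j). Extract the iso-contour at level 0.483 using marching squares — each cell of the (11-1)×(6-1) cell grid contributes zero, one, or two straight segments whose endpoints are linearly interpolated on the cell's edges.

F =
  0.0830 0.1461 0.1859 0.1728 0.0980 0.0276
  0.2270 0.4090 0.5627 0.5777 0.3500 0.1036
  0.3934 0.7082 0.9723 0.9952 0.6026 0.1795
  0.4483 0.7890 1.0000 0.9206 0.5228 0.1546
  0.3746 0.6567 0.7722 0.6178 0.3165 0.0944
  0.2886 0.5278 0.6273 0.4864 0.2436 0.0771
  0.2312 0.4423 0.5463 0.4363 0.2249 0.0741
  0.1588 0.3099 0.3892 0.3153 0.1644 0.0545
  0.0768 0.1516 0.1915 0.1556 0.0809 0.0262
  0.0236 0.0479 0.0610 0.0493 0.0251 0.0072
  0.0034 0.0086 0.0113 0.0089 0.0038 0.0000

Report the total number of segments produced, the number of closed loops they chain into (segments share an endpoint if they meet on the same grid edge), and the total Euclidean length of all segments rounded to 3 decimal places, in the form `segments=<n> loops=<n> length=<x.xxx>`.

segments=20 loops=1 length=15.101

cell (0,1): code 0100 → (0.788,2.000)–(1.000,1.481)
cell (0,2): code 1100 → (0.766,3.000)–(0.788,2.000)
cell (0,3): code 1000 → (1.000,3.416)–(0.766,3.000)
cell (1,0): code 0100 → (1.247,1.000)–(2.000,0.285)
cell (1,1): code 1110 → (1.000,1.481)–(1.247,1.000)
cell (1,3): code 1101 → (1.527,4.000)–(1.000,3.416)
cell (1,4): code 1000 → (2.000,4.283)–(1.527,4.000)
cell (2,0): code 0110 → (2.000,0.285)–(3.000,0.102)
cell (2,4): code 1001 → (3.000,4.108)–(2.000,4.283)
cell (3,0): code 0110 → (3.000,0.102)–(4.000,0.384)
cell (3,3): code 1011 → (4.000,3.447)–(3.193,4.000)
cell (3,4): code 0001 → (3.193,4.000)–(3.000,4.108)
cell (4,0): code 0110 → (4.000,0.384)–(5.000,0.813)
cell (4,3): code 1001 → (5.000,3.014)–(4.000,3.447)
cell (5,0): code 0010 → (5.000,0.813)–(5.524,1.000)
cell (5,1): code 0111 → (5.524,1.000)–(6.000,1.391)
cell (5,2): code 1011 → (6.000,2.575)–(5.068,3.000)
cell (5,3): code 0001 → (5.068,3.000)–(5.000,3.014)
cell (6,1): code 0010 → (6.000,1.391)–(6.403,2.000)
cell (6,2): code 0001 → (6.403,2.000)–(6.000,2.575)
total: 20 segments, chained into 1 closed loop(s), length Σ = 15.101468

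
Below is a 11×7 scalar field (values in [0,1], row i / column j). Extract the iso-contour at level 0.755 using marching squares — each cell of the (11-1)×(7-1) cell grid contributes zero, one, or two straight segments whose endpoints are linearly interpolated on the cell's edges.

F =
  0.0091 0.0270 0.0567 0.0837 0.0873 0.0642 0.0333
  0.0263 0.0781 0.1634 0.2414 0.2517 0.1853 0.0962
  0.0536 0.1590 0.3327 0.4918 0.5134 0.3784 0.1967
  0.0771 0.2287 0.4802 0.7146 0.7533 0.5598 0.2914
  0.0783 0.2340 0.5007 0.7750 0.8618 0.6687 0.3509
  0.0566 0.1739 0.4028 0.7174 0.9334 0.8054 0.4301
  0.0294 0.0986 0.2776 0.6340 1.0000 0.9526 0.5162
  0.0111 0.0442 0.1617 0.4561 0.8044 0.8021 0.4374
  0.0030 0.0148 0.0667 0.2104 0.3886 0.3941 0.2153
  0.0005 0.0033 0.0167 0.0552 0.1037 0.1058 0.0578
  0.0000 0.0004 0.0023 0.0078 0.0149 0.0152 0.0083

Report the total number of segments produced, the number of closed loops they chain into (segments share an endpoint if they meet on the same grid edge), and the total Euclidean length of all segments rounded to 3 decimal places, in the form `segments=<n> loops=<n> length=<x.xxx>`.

cell (3,2): code 0100 → (3.669,3.000)–(4.000,2.927)
cell (3,3): code 1100 → (3.016,4.000)–(3.669,3.000)
cell (3,4): code 1000 → (4.000,4.553)–(3.016,4.000)
cell (4,2): code 0010 → (4.000,2.927)–(4.347,3.000)
cell (4,3): code 0111 → (4.347,3.000)–(5.000,3.174)
cell (4,4): code 1101 → (4.631,5.000)–(4.000,4.553)
cell (4,5): code 1000 → (5.000,5.134)–(4.631,5.000)
cell (5,3): code 0110 → (5.000,3.174)–(6.000,3.331)
cell (5,5): code 1001 → (6.000,5.453)–(5.000,5.134)
cell (6,3): code 0110 → (6.000,3.331)–(7.000,3.858)
cell (6,5): code 1001 → (7.000,5.129)–(6.000,5.453)
cell (7,3): code 0010 → (7.000,3.858)–(7.119,4.000)
cell (7,4): code 0011 → (7.119,4.000)–(7.115,5.000)
cell (7,5): code 0001 → (7.115,5.000)–(7.000,5.129)
total: 14 segments, chained into 1 closed loop(s), length Σ = 10.460449

segments=14 loops=1 length=10.460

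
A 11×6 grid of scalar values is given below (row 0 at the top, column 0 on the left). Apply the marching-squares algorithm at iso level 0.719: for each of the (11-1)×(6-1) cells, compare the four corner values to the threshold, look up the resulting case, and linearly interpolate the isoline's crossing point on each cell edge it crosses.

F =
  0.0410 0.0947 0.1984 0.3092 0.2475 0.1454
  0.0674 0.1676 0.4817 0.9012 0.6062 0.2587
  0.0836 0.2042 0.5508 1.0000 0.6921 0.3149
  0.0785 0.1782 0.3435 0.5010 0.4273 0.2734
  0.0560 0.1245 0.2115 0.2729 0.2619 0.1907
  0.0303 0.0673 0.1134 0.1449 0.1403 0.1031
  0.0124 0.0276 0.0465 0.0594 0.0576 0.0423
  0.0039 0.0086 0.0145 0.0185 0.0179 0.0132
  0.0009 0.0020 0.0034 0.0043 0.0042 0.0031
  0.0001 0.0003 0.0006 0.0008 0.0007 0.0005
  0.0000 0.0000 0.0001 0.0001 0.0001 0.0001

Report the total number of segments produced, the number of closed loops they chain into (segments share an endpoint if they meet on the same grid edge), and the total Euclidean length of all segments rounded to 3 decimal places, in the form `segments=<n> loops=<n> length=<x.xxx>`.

cell (0,2): code 0100 → (0.692,3.000)–(1.000,2.566)
cell (0,3): code 1000 → (1.000,3.618)–(0.692,3.000)
cell (1,2): code 0110 → (1.000,2.566)–(2.000,2.374)
cell (1,3): code 1001 → (2.000,3.913)–(1.000,3.618)
cell (2,2): code 0010 → (2.000,2.374)–(2.563,3.000)
cell (2,3): code 0001 → (2.563,3.000)–(2.000,3.913)
total: 6 segments, chained into 1 closed loop(s), length Σ = 5.197177

segments=6 loops=1 length=5.197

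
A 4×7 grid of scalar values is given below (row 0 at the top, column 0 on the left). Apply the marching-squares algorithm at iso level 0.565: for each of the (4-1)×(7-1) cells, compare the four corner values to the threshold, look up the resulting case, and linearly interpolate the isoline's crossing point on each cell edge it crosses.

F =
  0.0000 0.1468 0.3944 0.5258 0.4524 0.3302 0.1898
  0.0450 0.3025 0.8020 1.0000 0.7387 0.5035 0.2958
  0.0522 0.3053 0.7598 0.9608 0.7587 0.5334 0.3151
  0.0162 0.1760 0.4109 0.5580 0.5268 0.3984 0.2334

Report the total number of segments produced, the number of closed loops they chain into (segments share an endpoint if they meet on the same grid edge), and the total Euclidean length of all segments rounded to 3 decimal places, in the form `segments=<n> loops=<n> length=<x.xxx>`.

segments=10 loops=1 length=9.816

cell (0,1): code 0100 → (0.419,2.000)–(1.000,1.526)
cell (0,2): code 1100 → (0.083,3.000)–(0.419,2.000)
cell (0,3): code 1100 → (0.393,4.000)–(0.083,3.000)
cell (0,4): code 1000 → (1.000,4.739)–(0.393,4.000)
cell (1,1): code 0110 → (1.000,1.526)–(2.000,1.571)
cell (1,4): code 1001 → (2.000,4.860)–(1.000,4.739)
cell (2,1): code 0010 → (2.000,1.571)–(2.558,2.000)
cell (2,2): code 0011 → (2.558,2.000)–(2.983,3.000)
cell (2,3): code 0011 → (2.983,3.000)–(2.835,4.000)
cell (2,4): code 0001 → (2.835,4.000)–(2.000,4.860)
total: 10 segments, chained into 1 closed loop(s), length Σ = 9.816294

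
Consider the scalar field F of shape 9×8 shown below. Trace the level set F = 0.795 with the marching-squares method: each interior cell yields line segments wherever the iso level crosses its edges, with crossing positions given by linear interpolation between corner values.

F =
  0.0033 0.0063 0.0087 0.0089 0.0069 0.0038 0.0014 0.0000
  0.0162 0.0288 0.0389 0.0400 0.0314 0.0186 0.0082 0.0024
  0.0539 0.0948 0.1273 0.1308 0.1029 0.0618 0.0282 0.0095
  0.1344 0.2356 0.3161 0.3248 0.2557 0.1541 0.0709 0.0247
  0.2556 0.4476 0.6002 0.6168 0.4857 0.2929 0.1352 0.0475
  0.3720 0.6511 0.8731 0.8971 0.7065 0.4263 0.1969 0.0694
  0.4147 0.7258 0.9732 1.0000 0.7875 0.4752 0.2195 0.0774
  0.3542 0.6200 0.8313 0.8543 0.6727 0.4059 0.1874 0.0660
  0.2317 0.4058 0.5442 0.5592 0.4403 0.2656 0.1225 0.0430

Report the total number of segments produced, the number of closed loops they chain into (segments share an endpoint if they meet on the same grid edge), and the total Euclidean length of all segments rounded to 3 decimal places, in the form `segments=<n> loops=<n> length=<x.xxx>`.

segments=10 loops=1 length=8.185

cell (4,1): code 0100 → (4.714,2.000)–(5.000,1.648)
cell (4,2): code 1100 → (4.636,3.000)–(4.714,2.000)
cell (4,3): code 1000 → (5.000,3.536)–(4.636,3.000)
cell (5,1): code 0110 → (5.000,1.648)–(6.000,1.280)
cell (5,3): code 1001 → (6.000,3.965)–(5.000,3.536)
cell (6,1): code 0110 → (6.000,1.280)–(7.000,1.828)
cell (6,3): code 1001 → (7.000,3.327)–(6.000,3.965)
cell (7,1): code 0010 → (7.000,1.828)–(7.126,2.000)
cell (7,2): code 0011 → (7.126,2.000)–(7.201,3.000)
cell (7,3): code 0001 → (7.201,3.000)–(7.000,3.327)
total: 10 segments, chained into 1 closed loop(s), length Σ = 8.184537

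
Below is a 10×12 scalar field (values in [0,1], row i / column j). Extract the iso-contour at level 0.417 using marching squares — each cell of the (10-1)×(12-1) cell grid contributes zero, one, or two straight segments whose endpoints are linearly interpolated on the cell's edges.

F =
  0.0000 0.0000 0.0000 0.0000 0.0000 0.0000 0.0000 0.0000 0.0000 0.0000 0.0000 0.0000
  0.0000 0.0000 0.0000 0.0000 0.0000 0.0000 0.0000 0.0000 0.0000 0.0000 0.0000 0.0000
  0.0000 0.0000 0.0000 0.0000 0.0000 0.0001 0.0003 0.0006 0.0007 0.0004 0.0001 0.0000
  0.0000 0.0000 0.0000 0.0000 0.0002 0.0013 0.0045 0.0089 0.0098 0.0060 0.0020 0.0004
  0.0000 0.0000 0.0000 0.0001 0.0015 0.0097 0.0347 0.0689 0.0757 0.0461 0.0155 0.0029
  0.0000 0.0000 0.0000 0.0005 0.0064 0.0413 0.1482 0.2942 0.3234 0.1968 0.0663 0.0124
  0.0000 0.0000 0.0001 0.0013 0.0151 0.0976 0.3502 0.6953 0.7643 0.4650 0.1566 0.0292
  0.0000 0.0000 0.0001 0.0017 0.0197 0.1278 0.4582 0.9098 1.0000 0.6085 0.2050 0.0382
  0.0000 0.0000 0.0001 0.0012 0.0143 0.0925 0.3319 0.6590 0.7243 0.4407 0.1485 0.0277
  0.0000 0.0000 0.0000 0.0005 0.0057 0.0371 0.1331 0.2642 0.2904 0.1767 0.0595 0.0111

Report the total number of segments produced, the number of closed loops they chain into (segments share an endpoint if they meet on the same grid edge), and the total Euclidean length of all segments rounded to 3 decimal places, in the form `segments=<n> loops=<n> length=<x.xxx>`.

segments=14 loops=1 length=10.983

cell (5,6): code 0100 → (5.306,7.000)–(6.000,6.194)
cell (5,7): code 1100 → (5.212,8.000)–(5.306,7.000)
cell (5,8): code 1100 → (5.821,9.000)–(5.212,8.000)
cell (5,9): code 1000 → (6.000,9.156)–(5.821,9.000)
cell (6,5): code 0100 → (6.619,6.000)–(7.000,5.875)
cell (6,6): code 1110 → (6.000,6.194)–(6.619,6.000)
cell (6,9): code 1001 → (7.000,9.475)–(6.000,9.156)
cell (7,5): code 0010 → (7.000,5.875)–(7.326,6.000)
cell (7,6): code 0111 → (7.326,6.000)–(8.000,6.260)
cell (7,9): code 1001 → (8.000,9.081)–(7.000,9.475)
cell (8,6): code 0010 → (8.000,6.260)–(8.613,7.000)
cell (8,7): code 0011 → (8.613,7.000)–(8.708,8.000)
cell (8,8): code 0011 → (8.708,8.000)–(8.090,9.000)
cell (8,9): code 0001 → (8.090,9.000)–(8.000,9.081)
total: 14 segments, chained into 1 closed loop(s), length Σ = 10.983418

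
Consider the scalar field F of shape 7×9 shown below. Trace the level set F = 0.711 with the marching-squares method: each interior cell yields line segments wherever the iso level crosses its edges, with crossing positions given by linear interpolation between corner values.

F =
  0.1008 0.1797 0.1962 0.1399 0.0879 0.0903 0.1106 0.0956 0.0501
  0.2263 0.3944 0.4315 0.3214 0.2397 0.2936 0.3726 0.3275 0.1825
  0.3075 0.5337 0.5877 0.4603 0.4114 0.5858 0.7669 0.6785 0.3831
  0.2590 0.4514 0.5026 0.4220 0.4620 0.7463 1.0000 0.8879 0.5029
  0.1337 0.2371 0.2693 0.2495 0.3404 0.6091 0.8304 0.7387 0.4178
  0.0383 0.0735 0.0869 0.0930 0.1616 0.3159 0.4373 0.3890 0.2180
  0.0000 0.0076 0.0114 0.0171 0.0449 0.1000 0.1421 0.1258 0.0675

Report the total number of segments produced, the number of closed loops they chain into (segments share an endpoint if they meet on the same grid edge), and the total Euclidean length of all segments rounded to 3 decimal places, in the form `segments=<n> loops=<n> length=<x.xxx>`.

segments=12 loops=1 length=7.631

cell (1,5): code 0100 → (1.858,6.000)–(2.000,5.691)
cell (1,6): code 1000 → (2.000,6.632)–(1.858,6.000)
cell (2,4): code 0100 → (2.780,5.000)–(3.000,4.876)
cell (2,5): code 1110 → (2.000,5.691)–(2.780,5.000)
cell (2,6): code 1101 → (2.155,7.000)–(2.000,6.632)
cell (2,7): code 1000 → (3.000,7.459)–(2.155,7.000)
cell (3,4): code 0010 → (3.000,4.876)–(3.257,5.000)
cell (3,5): code 0111 → (3.257,5.000)–(4.000,5.460)
cell (3,7): code 1001 → (4.000,7.086)–(3.000,7.459)
cell (4,5): code 0010 → (4.000,5.460)–(4.304,6.000)
cell (4,6): code 0011 → (4.304,6.000)–(4.079,7.000)
cell (4,7): code 0001 → (4.079,7.000)–(4.000,7.086)
total: 12 segments, chained into 1 closed loop(s), length Σ = 7.631457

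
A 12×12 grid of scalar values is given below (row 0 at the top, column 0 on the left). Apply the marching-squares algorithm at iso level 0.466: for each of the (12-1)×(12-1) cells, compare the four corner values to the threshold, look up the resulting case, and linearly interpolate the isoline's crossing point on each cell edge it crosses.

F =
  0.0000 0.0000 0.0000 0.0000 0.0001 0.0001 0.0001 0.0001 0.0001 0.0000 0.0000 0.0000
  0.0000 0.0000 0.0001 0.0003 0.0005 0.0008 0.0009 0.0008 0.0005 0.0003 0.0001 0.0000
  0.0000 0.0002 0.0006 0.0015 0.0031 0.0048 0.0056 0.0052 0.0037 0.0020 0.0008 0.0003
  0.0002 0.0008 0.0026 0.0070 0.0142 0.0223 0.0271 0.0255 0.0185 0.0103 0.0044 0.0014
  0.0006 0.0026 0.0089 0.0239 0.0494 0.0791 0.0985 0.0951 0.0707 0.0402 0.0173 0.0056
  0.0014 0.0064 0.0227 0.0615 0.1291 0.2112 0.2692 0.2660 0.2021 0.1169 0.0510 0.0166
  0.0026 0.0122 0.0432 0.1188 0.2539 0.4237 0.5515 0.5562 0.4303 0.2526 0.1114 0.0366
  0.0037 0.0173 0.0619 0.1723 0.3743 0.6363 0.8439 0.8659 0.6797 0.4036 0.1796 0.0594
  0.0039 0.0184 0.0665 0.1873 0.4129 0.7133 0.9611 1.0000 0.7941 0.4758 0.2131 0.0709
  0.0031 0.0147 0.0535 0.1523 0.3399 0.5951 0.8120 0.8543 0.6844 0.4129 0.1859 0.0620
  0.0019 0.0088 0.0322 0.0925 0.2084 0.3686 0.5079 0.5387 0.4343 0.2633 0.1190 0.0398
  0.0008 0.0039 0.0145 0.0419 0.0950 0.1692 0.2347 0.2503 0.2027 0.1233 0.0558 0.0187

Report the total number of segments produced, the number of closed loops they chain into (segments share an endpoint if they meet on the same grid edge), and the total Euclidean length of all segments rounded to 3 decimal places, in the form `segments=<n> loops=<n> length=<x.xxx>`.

segments=20 loops=1 length=14.713

cell (5,5): code 0100 → (5.697,6.000)–(6.000,5.331)
cell (5,6): code 1100 → (5.689,7.000)–(5.697,6.000)
cell (5,7): code 1000 → (6.000,7.716)–(5.689,7.000)
cell (6,4): code 0100 → (6.199,5.000)–(7.000,4.350)
cell (6,5): code 1110 → (6.000,5.331)–(6.199,5.000)
cell (6,7): code 1101 → (6.143,8.000)–(6.000,7.716)
cell (6,8): code 1000 → (7.000,8.774)–(6.143,8.000)
cell (7,4): code 0110 → (7.000,4.350)–(8.000,4.177)
cell (7,8): code 1101 → (7.864,9.000)–(7.000,8.774)
cell (7,9): code 1000 → (8.000,9.037)–(7.864,9.000)
cell (8,4): code 0110 → (8.000,4.177)–(9.000,4.494)
cell (8,8): code 1011 → (9.000,8.804)–(8.156,9.000)
cell (8,9): code 0001 → (8.156,9.000)–(8.000,9.037)
cell (9,4): code 0010 → (9.000,4.494)–(9.570,5.000)
cell (9,5): code 0111 → (9.570,5.000)–(10.000,5.699)
cell (9,7): code 1011 → (10.000,7.696)–(9.873,8.000)
cell (9,8): code 0001 → (9.873,8.000)–(9.000,8.804)
cell (10,5): code 0010 → (10.000,5.699)–(10.153,6.000)
cell (10,6): code 0011 → (10.153,6.000)–(10.252,7.000)
cell (10,7): code 0001 → (10.252,7.000)–(10.000,7.696)
total: 20 segments, chained into 1 closed loop(s), length Σ = 14.712704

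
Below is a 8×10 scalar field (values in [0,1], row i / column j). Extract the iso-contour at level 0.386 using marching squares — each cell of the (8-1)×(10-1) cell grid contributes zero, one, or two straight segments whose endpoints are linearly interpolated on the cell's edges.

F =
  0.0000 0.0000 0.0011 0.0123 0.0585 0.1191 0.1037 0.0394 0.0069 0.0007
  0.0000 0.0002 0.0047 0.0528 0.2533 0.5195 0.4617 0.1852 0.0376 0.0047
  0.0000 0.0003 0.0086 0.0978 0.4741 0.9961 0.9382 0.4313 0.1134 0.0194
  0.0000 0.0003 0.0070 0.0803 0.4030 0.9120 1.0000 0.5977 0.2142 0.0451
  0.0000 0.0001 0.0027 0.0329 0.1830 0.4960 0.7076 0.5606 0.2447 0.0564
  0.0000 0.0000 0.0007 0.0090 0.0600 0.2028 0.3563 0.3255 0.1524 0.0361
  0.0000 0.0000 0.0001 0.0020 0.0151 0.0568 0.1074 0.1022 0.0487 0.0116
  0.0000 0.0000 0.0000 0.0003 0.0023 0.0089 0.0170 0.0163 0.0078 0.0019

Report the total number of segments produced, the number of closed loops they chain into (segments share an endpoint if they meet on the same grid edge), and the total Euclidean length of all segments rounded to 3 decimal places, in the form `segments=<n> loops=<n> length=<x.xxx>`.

cell (0,4): code 0100 → (0.667,5.000)–(1.000,4.498)
cell (0,5): code 1100 → (0.789,6.000)–(0.667,5.000)
cell (0,6): code 1000 → (1.000,6.274)–(0.789,6.000)
cell (1,3): code 0100 → (1.601,4.000)–(2.000,3.766)
cell (1,4): code 1110 → (1.000,4.498)–(1.601,4.000)
cell (1,6): code 1101 → (1.816,7.000)–(1.000,6.274)
cell (1,7): code 1000 → (2.000,7.142)–(1.816,7.000)
cell (2,3): code 0110 → (2.000,3.766)–(3.000,3.947)
cell (2,7): code 1001 → (3.000,7.552)–(2.000,7.142)
cell (3,3): code 0010 → (3.000,3.947)–(3.077,4.000)
cell (3,4): code 0111 → (3.077,4.000)–(4.000,4.649)
cell (3,7): code 1001 → (4.000,7.553)–(3.000,7.552)
cell (4,4): code 0010 → (4.000,4.649)–(4.375,5.000)
cell (4,5): code 0011 → (4.375,5.000)–(4.915,6.000)
cell (4,6): code 0011 → (4.915,6.000)–(4.743,7.000)
cell (4,7): code 0001 → (4.743,7.000)–(4.000,7.553)
total: 16 segments, chained into 1 closed loop(s), length Σ = 12.433678

segments=16 loops=1 length=12.434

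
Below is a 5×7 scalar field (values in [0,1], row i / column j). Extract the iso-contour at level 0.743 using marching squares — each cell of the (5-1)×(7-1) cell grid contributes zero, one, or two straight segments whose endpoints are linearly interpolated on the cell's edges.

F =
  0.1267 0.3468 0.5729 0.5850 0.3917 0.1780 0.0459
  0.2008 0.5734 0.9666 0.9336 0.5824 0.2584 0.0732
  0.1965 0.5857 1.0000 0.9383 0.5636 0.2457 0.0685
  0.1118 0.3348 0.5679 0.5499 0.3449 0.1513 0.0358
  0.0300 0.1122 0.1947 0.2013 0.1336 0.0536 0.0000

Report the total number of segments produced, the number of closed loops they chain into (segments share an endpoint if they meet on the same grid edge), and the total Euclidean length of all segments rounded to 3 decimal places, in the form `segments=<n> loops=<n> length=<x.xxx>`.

cell (0,1): code 0100 → (0.432,2.000)–(1.000,1.431)
cell (0,2): code 1100 → (0.453,3.000)–(0.432,2.000)
cell (0,3): code 1000 → (1.000,3.543)–(0.453,3.000)
cell (1,1): code 0110 → (1.000,1.431)–(2.000,1.380)
cell (1,3): code 1001 → (2.000,3.521)–(1.000,3.543)
cell (2,1): code 0010 → (2.000,1.380)–(2.595,2.000)
cell (2,2): code 0011 → (2.595,2.000)–(2.503,3.000)
cell (2,3): code 0001 → (2.503,3.000)–(2.000,3.521)
total: 8 segments, chained into 1 closed loop(s), length Σ = 7.163708

segments=8 loops=1 length=7.164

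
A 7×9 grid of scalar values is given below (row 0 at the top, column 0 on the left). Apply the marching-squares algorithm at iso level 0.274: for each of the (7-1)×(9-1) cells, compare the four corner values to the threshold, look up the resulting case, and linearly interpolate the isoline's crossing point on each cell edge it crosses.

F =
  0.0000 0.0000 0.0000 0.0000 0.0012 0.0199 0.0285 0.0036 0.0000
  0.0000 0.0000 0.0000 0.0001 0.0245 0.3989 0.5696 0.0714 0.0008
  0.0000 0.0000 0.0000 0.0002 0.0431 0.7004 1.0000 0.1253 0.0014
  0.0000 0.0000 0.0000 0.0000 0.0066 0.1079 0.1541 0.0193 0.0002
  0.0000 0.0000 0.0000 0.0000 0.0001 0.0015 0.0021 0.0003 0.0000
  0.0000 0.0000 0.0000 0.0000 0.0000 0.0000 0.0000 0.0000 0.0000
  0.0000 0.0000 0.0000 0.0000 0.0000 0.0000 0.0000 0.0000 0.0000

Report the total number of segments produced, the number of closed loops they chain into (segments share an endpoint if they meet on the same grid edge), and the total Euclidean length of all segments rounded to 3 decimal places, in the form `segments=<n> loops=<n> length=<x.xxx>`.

segments=8 loops=1 length=7.547

cell (0,4): code 0100 → (0.670,5.000)–(1.000,4.666)
cell (0,5): code 1100 → (0.454,6.000)–(0.670,5.000)
cell (0,6): code 1000 → (1.000,6.593)–(0.454,6.000)
cell (1,4): code 0110 → (1.000,4.666)–(2.000,4.351)
cell (1,6): code 1001 → (2.000,6.830)–(1.000,6.593)
cell (2,4): code 0010 → (2.000,4.351)–(2.720,5.000)
cell (2,5): code 0011 → (2.720,5.000)–(2.858,6.000)
cell (2,6): code 0001 → (2.858,6.000)–(2.000,6.830)
total: 8 segments, chained into 1 closed loop(s), length Σ = 7.547162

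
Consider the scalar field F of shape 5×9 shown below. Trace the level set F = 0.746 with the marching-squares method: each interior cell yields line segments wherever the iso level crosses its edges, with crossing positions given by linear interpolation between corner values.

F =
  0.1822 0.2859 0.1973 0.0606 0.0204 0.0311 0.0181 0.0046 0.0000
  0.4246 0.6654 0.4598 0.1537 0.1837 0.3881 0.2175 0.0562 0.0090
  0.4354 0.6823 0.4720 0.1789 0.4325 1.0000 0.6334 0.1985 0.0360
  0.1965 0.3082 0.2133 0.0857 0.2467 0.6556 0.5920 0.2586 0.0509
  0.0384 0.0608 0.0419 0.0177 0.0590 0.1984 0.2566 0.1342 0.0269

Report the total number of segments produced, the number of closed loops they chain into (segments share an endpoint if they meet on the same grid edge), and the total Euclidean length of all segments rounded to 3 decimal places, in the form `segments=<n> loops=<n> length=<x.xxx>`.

cell (1,4): code 0100 → (1.585,5.000)–(2.000,4.552)
cell (1,5): code 1000 → (2.000,5.693)–(1.585,5.000)
cell (2,4): code 0010 → (2.000,4.552)–(2.738,5.000)
cell (2,5): code 0001 → (2.738,5.000)–(2.000,5.693)
total: 4 segments, chained into 1 closed loop(s), length Σ = 3.292738

segments=4 loops=1 length=3.293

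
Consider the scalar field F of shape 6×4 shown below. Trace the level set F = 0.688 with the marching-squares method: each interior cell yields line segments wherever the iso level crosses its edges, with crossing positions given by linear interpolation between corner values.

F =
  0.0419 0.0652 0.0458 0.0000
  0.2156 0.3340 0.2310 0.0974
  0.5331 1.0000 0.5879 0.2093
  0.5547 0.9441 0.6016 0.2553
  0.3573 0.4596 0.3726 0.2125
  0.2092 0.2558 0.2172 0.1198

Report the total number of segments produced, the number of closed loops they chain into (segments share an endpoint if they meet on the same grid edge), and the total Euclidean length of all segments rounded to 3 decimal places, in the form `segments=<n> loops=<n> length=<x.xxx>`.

segments=6 loops=1 length=5.466

cell (1,0): code 0100 → (1.532,1.000)–(2.000,0.332)
cell (1,1): code 1000 → (2.000,1.757)–(1.532,1.000)
cell (2,0): code 0110 → (2.000,0.332)–(3.000,0.342)
cell (2,1): code 1001 → (3.000,1.748)–(2.000,1.757)
cell (3,0): code 0010 → (3.000,0.342)–(3.529,1.000)
cell (3,1): code 0001 → (3.529,1.000)–(3.000,1.748)
total: 6 segments, chained into 1 closed loop(s), length Σ = 5.465977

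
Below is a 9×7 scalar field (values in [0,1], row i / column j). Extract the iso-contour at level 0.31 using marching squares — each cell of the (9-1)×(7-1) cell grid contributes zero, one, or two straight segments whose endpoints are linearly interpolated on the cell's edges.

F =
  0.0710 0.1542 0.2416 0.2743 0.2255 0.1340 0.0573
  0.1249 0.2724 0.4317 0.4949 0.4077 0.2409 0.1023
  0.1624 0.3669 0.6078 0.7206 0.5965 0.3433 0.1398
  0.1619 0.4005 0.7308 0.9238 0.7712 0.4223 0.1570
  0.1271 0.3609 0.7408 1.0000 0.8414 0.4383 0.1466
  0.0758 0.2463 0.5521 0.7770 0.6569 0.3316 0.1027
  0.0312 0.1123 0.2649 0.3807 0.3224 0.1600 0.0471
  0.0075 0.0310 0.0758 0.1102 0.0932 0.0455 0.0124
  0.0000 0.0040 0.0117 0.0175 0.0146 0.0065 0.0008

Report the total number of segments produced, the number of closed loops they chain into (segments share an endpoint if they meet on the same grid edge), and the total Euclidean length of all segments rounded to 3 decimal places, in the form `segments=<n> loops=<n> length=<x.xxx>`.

segments=22 loops=1 length=17.119

cell (0,1): code 0100 → (0.360,2.000)–(1.000,1.236)
cell (0,2): code 1100 → (0.162,3.000)–(0.360,2.000)
cell (0,3): code 1100 → (0.464,4.000)–(0.162,3.000)
cell (0,4): code 1000 → (1.000,4.586)–(0.464,4.000)
cell (1,0): code 0100 → (1.398,1.000)–(2.000,0.722)
cell (1,1): code 1110 → (1.000,1.236)–(1.398,1.000)
cell (1,4): code 1101 → (1.675,5.000)–(1.000,4.586)
cell (1,5): code 1000 → (2.000,5.164)–(1.675,5.000)
cell (2,0): code 0110 → (2.000,0.722)–(3.000,0.621)
cell (2,5): code 1001 → (3.000,5.423)–(2.000,5.164)
cell (3,0): code 0110 → (3.000,0.621)–(4.000,0.782)
cell (3,5): code 1001 → (4.000,5.440)–(3.000,5.423)
cell (4,0): code 0010 → (4.000,0.782)–(4.444,1.000)
cell (4,1): code 0111 → (4.444,1.000)–(5.000,1.208)
cell (4,5): code 1001 → (5.000,5.094)–(4.000,5.440)
cell (5,1): code 0010 → (5.000,1.208)–(5.843,2.000)
cell (5,2): code 0111 → (5.843,2.000)–(6.000,2.389)
cell (5,4): code 1011 → (6.000,4.076)–(5.126,5.000)
cell (5,5): code 0001 → (5.126,5.000)–(5.000,5.094)
cell (6,2): code 0010 → (6.000,2.389)–(6.261,3.000)
cell (6,3): code 0011 → (6.261,3.000)–(6.054,4.000)
cell (6,4): code 0001 → (6.054,4.000)–(6.000,4.076)
total: 22 segments, chained into 1 closed loop(s), length Σ = 17.118591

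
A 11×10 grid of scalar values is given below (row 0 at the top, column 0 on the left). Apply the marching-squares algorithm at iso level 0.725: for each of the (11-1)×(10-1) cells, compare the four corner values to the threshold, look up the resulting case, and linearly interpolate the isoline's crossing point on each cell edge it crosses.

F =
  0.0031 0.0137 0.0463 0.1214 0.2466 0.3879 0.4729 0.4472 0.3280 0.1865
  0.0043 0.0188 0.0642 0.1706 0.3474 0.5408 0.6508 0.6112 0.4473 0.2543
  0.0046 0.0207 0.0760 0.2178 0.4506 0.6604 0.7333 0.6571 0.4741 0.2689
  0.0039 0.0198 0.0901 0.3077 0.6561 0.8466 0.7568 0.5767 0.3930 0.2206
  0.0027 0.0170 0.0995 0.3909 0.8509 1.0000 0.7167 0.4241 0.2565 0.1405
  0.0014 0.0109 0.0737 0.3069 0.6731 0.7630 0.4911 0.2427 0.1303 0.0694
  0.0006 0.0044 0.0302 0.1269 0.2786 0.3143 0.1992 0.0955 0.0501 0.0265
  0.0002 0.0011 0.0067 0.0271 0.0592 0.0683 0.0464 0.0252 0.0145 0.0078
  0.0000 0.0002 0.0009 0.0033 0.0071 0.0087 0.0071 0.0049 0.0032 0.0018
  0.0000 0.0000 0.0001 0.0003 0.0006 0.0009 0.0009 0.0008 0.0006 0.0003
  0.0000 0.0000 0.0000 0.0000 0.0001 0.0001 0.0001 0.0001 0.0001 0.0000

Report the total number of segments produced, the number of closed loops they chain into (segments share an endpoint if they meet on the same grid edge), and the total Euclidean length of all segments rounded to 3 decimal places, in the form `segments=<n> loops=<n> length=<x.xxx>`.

segments=14 loops=1 length=8.697

cell (1,5): code 0100 → (1.899,6.000)–(2.000,5.886)
cell (1,6): code 1000 → (2.000,6.109)–(1.899,6.000)
cell (2,4): code 0100 → (2.347,5.000)–(3.000,4.362)
cell (2,5): code 1110 → (2.000,5.886)–(2.347,5.000)
cell (2,6): code 1001 → (3.000,6.177)–(2.000,6.109)
cell (3,3): code 0100 → (3.354,4.000)–(4.000,3.726)
cell (3,4): code 1110 → (3.000,4.362)–(3.354,4.000)
cell (3,5): code 1011 → (4.000,5.971)–(3.793,6.000)
cell (3,6): code 0001 → (3.793,6.000)–(3.000,6.177)
cell (4,3): code 0010 → (4.000,3.726)–(4.708,4.000)
cell (4,4): code 0111 → (4.708,4.000)–(5.000,4.577)
cell (4,5): code 1001 → (5.000,5.140)–(4.000,5.971)
cell (5,4): code 0010 → (5.000,4.577)–(5.085,5.000)
cell (5,5): code 0001 → (5.085,5.000)–(5.000,5.140)
total: 14 segments, chained into 1 closed loop(s), length Σ = 8.697321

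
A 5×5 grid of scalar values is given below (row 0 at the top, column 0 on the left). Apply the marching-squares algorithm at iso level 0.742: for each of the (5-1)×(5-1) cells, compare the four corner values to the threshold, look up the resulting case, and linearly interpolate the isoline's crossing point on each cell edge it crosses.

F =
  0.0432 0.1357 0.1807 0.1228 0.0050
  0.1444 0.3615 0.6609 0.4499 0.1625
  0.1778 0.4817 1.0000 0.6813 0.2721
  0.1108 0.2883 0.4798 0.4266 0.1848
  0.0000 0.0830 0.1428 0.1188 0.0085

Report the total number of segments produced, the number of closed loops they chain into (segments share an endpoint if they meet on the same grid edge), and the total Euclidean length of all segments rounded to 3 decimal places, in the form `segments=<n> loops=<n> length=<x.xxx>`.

segments=4 loops=1 length=3.672

cell (1,1): code 0100 → (1.239,2.000)–(2.000,1.502)
cell (1,2): code 1000 → (2.000,2.810)–(1.239,2.000)
cell (2,1): code 0010 → (2.000,1.502)–(2.496,2.000)
cell (2,2): code 0001 → (2.496,2.000)–(2.000,2.810)
total: 4 segments, chained into 1 closed loop(s), length Σ = 3.672236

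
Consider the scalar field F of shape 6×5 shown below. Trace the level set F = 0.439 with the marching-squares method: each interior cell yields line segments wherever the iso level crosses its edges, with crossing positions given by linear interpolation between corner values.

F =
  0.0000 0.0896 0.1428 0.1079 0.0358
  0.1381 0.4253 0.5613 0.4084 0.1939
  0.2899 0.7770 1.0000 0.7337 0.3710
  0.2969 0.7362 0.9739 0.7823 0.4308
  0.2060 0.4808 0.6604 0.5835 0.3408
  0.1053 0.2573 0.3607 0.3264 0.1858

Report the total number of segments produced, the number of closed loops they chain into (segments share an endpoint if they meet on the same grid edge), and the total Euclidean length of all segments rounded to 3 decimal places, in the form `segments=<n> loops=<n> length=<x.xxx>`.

segments=14 loops=1 length=11.959

cell (0,1): code 0100 → (0.708,2.000)–(1.000,1.101)
cell (0,2): code 1000 → (1.000,2.800)–(0.708,2.000)
cell (1,0): code 0100 → (1.039,1.000)–(2.000,0.306)
cell (1,1): code 1110 → (1.000,1.101)–(1.039,1.000)
cell (1,2): code 1101 → (1.094,3.000)–(1.000,2.800)
cell (1,3): code 1000 → (2.000,3.813)–(1.094,3.000)
cell (2,0): code 0110 → (2.000,0.306)–(3.000,0.323)
cell (2,3): code 1001 → (3.000,3.977)–(2.000,3.813)
cell (3,0): code 0110 → (3.000,0.323)–(4.000,0.848)
cell (3,3): code 1001 → (4.000,3.595)–(3.000,3.977)
cell (4,0): code 0010 → (4.000,0.848)–(4.187,1.000)
cell (4,1): code 0011 → (4.187,1.000)–(4.739,2.000)
cell (4,2): code 0011 → (4.739,2.000)–(4.562,3.000)
cell (4,3): code 0001 → (4.562,3.000)–(4.000,3.595)
total: 14 segments, chained into 1 closed loop(s), length Σ = 11.958923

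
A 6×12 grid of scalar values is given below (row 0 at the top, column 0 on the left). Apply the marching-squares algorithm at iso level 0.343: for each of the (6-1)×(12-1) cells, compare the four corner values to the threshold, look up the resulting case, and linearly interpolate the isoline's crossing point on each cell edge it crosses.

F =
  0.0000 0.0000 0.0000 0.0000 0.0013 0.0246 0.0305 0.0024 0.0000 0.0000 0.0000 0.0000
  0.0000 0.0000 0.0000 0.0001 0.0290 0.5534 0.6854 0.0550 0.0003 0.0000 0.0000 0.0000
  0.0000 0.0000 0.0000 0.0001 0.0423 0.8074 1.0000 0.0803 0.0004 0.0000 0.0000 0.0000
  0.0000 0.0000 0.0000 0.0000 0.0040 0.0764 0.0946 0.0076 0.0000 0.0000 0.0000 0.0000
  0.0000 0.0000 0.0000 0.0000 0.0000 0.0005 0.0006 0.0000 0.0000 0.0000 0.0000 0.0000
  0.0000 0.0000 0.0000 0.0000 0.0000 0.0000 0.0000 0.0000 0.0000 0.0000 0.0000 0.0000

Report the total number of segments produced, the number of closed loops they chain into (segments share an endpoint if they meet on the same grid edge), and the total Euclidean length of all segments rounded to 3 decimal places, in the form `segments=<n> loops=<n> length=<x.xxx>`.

segments=8 loops=1 length=7.263

cell (0,4): code 0100 → (0.602,5.000)–(1.000,4.599)
cell (0,5): code 1100 → (0.477,6.000)–(0.602,5.000)
cell (0,6): code 1000 → (1.000,6.543)–(0.477,6.000)
cell (1,4): code 0110 → (1.000,4.599)–(2.000,4.393)
cell (1,6): code 1001 → (2.000,6.714)–(1.000,6.543)
cell (2,4): code 0010 → (2.000,4.393)–(2.635,5.000)
cell (2,5): code 0011 → (2.635,5.000)–(2.726,6.000)
cell (2,6): code 0001 → (2.726,6.000)–(2.000,6.714)
total: 8 segments, chained into 1 closed loop(s), length Σ = 7.263220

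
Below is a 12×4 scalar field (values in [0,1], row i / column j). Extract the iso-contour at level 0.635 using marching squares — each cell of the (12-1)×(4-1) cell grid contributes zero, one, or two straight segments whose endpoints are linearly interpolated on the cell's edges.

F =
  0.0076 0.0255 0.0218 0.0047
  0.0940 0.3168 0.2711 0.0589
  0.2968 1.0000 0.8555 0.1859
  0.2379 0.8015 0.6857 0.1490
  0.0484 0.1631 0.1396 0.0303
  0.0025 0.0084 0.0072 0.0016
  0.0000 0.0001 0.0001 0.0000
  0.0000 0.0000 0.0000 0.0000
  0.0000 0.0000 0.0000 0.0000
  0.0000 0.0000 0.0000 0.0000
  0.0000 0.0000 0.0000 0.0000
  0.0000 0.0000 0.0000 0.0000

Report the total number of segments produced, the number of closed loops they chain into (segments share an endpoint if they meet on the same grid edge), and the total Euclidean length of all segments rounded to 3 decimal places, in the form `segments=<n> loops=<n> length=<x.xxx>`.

cell (1,0): code 0100 → (1.466,1.000)–(2.000,0.481)
cell (1,1): code 1100 → (1.623,2.000)–(1.466,1.000)
cell (1,2): code 1000 → (2.000,2.329)–(1.623,2.000)
cell (2,0): code 0110 → (2.000,0.481)–(3.000,0.705)
cell (2,2): code 1001 → (3.000,2.094)–(2.000,2.329)
cell (3,0): code 0010 → (3.000,0.705)–(3.261,1.000)
cell (3,1): code 0011 → (3.261,1.000)–(3.093,2.000)
cell (3,2): code 0001 → (3.093,2.000)–(3.000,2.094)
total: 8 segments, chained into 1 closed loop(s), length Σ = 5.850358

segments=8 loops=1 length=5.850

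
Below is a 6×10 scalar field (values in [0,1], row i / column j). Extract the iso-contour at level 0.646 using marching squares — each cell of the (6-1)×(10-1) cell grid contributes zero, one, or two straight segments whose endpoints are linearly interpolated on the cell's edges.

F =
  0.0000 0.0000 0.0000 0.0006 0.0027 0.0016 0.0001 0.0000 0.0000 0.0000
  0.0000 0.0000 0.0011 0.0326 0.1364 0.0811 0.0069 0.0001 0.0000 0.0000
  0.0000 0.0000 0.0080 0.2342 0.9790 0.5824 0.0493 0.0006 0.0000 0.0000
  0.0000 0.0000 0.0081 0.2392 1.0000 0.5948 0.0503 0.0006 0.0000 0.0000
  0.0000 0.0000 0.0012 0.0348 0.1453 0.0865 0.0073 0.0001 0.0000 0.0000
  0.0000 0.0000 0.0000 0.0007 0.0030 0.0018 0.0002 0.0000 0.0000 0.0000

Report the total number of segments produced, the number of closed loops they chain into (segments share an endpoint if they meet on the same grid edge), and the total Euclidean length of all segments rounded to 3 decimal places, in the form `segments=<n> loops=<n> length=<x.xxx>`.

cell (1,3): code 0100 → (1.605,4.000)–(2.000,3.553)
cell (1,4): code 1000 → (2.000,4.840)–(1.605,4.000)
cell (2,3): code 0110 → (2.000,3.553)–(3.000,3.535)
cell (2,4): code 1001 → (3.000,4.874)–(2.000,4.840)
cell (3,3): code 0010 → (3.000,3.535)–(3.414,4.000)
cell (3,4): code 0001 → (3.414,4.000)–(3.000,4.874)
total: 6 segments, chained into 1 closed loop(s), length Σ = 5.115254

segments=6 loops=1 length=5.115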